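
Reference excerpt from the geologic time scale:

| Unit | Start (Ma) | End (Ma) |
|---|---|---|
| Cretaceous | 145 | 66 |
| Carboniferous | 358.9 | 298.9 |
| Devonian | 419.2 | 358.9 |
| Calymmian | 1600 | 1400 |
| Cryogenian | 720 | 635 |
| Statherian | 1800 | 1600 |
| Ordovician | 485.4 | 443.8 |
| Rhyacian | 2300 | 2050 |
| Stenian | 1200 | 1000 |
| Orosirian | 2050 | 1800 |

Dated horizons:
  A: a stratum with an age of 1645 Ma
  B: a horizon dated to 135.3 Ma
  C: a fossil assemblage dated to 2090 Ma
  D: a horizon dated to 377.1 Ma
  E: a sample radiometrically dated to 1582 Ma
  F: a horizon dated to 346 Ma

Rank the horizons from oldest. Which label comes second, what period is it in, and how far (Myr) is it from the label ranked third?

Sorted oldest-first by Ma: C (2090), A (1645), E (1582), D (377.1), F (346), B (135.3).
The second oldest is A at 1645 Ma, which lies in 1800–1600 Ma: the Statherian.
The third oldest is E at 1582 Ma; separation = |1645 − 1582| = 63 Myr.

A, in the Statherian; 63 million years to E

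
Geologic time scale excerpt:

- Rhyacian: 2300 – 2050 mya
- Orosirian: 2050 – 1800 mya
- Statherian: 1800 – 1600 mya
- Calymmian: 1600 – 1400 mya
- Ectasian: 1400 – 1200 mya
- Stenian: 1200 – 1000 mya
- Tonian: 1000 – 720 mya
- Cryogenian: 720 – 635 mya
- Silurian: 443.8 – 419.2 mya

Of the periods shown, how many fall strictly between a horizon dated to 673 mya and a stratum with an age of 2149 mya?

6

2149 Ma sits inside the Rhyacian (2300–2050) and 673 Ma inside the Cryogenian (720–635); neither of those is wholly between the two dates.
The listed periods lying completely between them are Orosirian, Statherian, Calymmian, Ectasian, Stenian, Tonian — 6 in all.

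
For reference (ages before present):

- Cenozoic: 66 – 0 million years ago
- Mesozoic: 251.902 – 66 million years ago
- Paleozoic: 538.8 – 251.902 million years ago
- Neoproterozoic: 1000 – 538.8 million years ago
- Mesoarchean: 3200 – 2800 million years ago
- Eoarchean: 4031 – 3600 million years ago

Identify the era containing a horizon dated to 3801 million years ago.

3801 Ma lies between 4031 and 3600 Ma, so it falls in the Eoarchean.

Eoarchean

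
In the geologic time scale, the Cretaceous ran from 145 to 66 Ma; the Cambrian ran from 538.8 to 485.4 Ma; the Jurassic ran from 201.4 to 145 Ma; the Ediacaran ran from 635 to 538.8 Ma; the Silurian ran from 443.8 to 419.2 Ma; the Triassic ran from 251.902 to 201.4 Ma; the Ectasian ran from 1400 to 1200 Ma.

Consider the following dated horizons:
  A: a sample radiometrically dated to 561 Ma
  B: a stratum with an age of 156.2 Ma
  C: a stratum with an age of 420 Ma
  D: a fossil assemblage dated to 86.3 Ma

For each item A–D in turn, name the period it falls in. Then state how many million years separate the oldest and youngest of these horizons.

A: 561 Ma lies in 635–538.8 Ma, so Ediacaran.
B: 156.2 Ma lies in 201.4–145 Ma, so Jurassic.
C: 420 Ma lies in 443.8–419.2 Ma, so Silurian.
D: 86.3 Ma lies in 145–66 Ma, so Cretaceous.
Oldest = 561 Ma, youngest = 86.3 Ma → span 474.7 Myr.

A — Ediacaran; B — Jurassic; C — Silurian; D — Cretaceous; span 474.7 million years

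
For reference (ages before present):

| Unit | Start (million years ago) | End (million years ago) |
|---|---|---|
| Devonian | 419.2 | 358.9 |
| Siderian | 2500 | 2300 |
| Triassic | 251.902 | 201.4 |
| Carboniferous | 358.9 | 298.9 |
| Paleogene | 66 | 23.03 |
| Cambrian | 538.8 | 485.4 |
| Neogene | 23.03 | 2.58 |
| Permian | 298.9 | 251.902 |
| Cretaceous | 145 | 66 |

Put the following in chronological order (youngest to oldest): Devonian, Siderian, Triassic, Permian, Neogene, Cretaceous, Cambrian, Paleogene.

Neogene, then Paleogene, then Cretaceous, then Triassic, then Permian, then Devonian, then Cambrian, then Siderian

Sorting by start age (ascending Ma, since larger Ma = older): Neogene start 23.03, Paleogene start 66, Cretaceous start 145, Triassic start 251.902, Permian start 298.9, Devonian start 419.2, Cambrian start 538.8, Siderian start 2500.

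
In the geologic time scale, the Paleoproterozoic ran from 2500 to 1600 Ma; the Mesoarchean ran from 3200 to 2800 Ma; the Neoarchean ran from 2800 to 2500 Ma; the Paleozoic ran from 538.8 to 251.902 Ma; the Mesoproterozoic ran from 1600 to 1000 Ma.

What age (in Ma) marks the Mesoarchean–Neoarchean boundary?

The Mesoarchean ends and the Neoarchean begins at 2800 Ma.

2800 Ma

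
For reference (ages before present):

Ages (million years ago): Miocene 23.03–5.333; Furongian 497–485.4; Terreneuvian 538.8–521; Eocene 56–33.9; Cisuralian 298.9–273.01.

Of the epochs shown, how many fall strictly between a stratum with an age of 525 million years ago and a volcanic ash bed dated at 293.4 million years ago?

The older date is 525 Ma and the younger is 293.4 Ma.
Epochs with start < 525 and end > 293.4 Ma: Furongian (497–485.4).
That is 1 complete epoch.

1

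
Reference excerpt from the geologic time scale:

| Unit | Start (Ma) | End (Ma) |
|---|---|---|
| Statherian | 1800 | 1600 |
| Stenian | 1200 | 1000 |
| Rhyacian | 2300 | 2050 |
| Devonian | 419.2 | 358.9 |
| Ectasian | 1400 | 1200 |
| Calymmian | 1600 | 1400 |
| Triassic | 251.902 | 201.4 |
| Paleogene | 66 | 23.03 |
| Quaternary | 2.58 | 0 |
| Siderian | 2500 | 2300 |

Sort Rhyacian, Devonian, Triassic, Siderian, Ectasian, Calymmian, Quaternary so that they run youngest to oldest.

Read off each span (Ma): Rhyacian 2300–2050; Devonian 419.2–358.9; Triassic 251.902–201.4; Siderian 2500–2300; Ectasian 1400–1200; Calymmian 1600–1400; Quaternary 2.58–0.
Larger Ma is older, so oldest→youngest is Siderian, Rhyacian, Calymmian, Ectasian, Devonian, Triassic, Quaternary; reverse it for youngest→oldest.

Quaternary, then Triassic, then Devonian, then Ectasian, then Calymmian, then Rhyacian, then Siderian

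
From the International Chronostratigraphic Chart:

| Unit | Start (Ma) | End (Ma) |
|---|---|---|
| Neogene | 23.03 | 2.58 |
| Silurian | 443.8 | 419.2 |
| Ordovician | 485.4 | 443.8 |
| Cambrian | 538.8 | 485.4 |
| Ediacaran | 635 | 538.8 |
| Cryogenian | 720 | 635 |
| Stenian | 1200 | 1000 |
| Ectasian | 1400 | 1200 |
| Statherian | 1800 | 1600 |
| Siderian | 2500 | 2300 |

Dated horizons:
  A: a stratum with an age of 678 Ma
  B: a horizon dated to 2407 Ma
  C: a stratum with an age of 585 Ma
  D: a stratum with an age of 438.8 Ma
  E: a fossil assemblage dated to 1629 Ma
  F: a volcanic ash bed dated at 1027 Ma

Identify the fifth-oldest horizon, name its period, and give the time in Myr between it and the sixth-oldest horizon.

C, in the Ediacaran; 146.2 million years to D

Sorted oldest-first by Ma: B (2407), E (1629), F (1027), A (678), C (585), D (438.8).
The fifth oldest is C at 585 Ma, which lies in 635–538.8 Ma: the Ediacaran.
The sixth oldest is D at 438.8 Ma; separation = |585 − 438.8| = 146.2 Myr.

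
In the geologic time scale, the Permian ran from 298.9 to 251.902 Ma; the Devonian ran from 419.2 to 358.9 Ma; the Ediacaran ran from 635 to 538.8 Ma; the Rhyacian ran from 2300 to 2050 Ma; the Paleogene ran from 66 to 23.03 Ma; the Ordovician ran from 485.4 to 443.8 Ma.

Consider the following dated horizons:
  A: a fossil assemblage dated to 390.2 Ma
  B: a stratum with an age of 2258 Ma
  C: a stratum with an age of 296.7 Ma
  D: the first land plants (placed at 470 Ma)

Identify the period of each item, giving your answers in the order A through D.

A — Devonian; B — Rhyacian; C — Permian; D — Ordovician

Match each age against the start–end ranges in the excerpt: A = 390.2 Ma → Devonian (419.2–358.9); B = 2258 Ma → Rhyacian (2300–2050); C = 296.7 Ma → Permian (298.9–251.902); D = 470 Ma → Ordovician (485.4–443.8).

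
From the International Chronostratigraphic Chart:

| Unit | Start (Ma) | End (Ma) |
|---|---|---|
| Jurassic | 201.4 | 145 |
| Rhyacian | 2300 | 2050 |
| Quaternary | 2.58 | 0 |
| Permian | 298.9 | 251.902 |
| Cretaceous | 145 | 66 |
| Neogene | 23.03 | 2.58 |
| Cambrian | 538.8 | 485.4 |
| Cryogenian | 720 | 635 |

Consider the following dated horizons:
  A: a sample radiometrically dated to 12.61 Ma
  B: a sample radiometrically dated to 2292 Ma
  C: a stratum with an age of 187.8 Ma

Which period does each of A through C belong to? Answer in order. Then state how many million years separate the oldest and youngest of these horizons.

A: 12.61 Ma lies in 23.03–2.58 Ma, so Neogene.
B: 2292 Ma lies in 2300–2050 Ma, so Rhyacian.
C: 187.8 Ma lies in 201.4–145 Ma, so Jurassic.
Oldest = 2292 Ma, youngest = 12.61 Ma → span 2279.39 Myr.

A — Neogene; B — Rhyacian; C — Jurassic; span 2279.39 million years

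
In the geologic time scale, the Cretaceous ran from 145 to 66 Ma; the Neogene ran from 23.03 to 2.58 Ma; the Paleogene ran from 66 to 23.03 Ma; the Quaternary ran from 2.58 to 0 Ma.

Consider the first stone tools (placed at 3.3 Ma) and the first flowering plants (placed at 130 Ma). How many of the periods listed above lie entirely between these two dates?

130 Ma sits inside the Cretaceous (145–66) and 3.3 Ma inside the Neogene (23.03–2.58); neither of those is wholly between the two dates.
The listed periods lying completely between them are Paleogene — 1 in all.

1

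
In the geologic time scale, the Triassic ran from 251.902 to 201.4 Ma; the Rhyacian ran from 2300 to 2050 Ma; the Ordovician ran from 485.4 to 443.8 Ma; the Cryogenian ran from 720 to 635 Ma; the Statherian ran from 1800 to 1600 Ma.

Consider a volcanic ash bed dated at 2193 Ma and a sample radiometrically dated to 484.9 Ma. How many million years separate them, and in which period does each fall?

Elapsed time: 2193 − 484.9 = 1708.1 Myr.
2193 Ma lies within 2300–2050 Ma: Rhyacian.
484.9 Ma lies within 485.4–443.8 Ma: Ordovician.

1708.1 million years apart; the first in the Rhyacian, the second in the Ordovician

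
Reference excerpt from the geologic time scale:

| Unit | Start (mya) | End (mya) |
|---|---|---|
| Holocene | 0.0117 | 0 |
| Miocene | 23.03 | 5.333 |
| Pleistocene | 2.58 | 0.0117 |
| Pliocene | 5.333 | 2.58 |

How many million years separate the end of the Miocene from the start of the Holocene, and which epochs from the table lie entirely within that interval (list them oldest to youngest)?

5.3213 million years; Pliocene, Pleistocene

End of Miocene = 5.333 Ma; start of Holocene = 0.0117 Ma.
Gap = 5.333 − 0.0117 = 5.3213 Myr.
Epochs wholly inside 5.333–0.0117 Ma: Pliocene (5.333–2.58), Pleistocene (2.58–0.0117).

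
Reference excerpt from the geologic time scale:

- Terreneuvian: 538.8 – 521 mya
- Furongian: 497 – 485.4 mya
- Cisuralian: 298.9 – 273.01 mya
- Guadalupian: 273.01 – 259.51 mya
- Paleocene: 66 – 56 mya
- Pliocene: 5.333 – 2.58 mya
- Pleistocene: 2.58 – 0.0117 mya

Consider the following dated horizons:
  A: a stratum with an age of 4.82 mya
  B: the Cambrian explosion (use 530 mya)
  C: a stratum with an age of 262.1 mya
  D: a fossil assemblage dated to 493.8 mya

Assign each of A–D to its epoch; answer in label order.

A — Pliocene; B — Terreneuvian; C — Guadalupian; D — Furongian

A: 4.82 Ma lies in 5.333–2.58 Ma, so Pliocene.
B: 530 Ma lies in 538.8–521 Ma, so Terreneuvian.
C: 262.1 Ma lies in 273.01–259.51 Ma, so Guadalupian.
D: 493.8 Ma lies in 497–485.4 Ma, so Furongian.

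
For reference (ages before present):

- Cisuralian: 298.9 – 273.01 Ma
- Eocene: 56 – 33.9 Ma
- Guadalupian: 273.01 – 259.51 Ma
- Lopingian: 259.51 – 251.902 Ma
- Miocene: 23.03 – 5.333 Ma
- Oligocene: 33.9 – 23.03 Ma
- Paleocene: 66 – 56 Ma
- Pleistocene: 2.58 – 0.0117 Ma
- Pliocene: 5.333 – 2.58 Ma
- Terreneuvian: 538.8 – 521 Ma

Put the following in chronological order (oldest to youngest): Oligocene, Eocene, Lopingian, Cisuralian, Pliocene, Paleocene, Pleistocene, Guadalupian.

Cisuralian, Guadalupian, Lopingian, Paleocene, Eocene, Oligocene, Pliocene, Pleistocene

Sorting by start age (descending Ma, since larger Ma = older): Cisuralian start 298.9, Guadalupian start 273.01, Lopingian start 259.51, Paleocene start 66, Eocene start 56, Oligocene start 33.9, Pliocene start 5.333, Pleistocene start 2.58.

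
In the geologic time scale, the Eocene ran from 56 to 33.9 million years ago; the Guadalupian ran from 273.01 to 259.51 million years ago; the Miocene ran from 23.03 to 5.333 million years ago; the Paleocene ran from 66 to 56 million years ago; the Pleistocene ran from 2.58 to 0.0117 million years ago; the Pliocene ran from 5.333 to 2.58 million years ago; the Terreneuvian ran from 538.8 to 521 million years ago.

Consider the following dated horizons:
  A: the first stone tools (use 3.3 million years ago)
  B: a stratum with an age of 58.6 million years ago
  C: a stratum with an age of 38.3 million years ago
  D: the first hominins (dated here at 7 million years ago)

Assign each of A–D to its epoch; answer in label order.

A: 3.3 Ma lies in 5.333–2.58 Ma, so Pliocene.
B: 58.6 Ma lies in 66–56 Ma, so Paleocene.
C: 38.3 Ma lies in 56–33.9 Ma, so Eocene.
D: 7 Ma lies in 23.03–5.333 Ma, so Miocene.

A — Pliocene; B — Paleocene; C — Eocene; D — Miocene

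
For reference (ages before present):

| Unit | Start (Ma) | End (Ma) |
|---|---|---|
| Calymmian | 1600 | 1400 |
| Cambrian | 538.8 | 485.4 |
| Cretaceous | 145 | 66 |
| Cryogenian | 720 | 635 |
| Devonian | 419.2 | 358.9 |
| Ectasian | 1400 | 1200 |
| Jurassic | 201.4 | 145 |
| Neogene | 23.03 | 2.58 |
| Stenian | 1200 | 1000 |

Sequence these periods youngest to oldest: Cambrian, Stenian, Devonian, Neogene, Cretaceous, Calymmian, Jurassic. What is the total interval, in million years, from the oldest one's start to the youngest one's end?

Neogene → Cretaceous → Jurassic → Devonian → Cambrian → Stenian → Calymmian; total span 1597.42 Myr

From the excerpt: Cambrian 538.8–485.4; Stenian 1200–1000; Devonian 419.2–358.9; Neogene 23.03–2.58; Cretaceous 145–66; Calymmian 1600–1400; Jurassic 201.4–145 (Ma).
Larger Ma is earlier, so the oldest is Calymmian and the youngest is Neogene; youngest to oldest: Neogene, Cretaceous, Jurassic, Devonian, Cambrian, Stenian, Calymmian.
Oldest start 1600 minus youngest end 2.58 gives 1597.42 Myr overall.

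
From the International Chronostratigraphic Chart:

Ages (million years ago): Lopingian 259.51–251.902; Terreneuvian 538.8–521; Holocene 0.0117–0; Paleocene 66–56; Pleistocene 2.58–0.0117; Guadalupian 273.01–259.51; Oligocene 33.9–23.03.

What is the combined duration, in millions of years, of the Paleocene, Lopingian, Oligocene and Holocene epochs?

Each duration: Paleocene = 10; Lopingian = 7.608; Oligocene = 10.87; Holocene = 0.0117.
Sum: 10 + 7.608 + 10.87 + 0.0117 = 28.4897 Myr.

28.4897 million years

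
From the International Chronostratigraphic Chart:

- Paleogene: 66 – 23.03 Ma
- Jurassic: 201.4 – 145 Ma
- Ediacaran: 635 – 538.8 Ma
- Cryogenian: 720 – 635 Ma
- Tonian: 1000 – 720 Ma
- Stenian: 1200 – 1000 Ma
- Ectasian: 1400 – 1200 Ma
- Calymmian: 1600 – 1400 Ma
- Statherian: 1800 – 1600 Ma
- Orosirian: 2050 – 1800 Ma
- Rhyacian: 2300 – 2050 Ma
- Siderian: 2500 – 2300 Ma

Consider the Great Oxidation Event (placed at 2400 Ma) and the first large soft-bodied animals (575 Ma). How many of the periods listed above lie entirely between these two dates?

2400 Ma sits inside the Siderian (2500–2300) and 575 Ma inside the Ediacaran (635–538.8); neither of those is wholly between the two dates.
The listed periods lying completely between them are Rhyacian, Orosirian, Statherian, Calymmian, Ectasian, Stenian, Tonian, Cryogenian — 8 in all.

8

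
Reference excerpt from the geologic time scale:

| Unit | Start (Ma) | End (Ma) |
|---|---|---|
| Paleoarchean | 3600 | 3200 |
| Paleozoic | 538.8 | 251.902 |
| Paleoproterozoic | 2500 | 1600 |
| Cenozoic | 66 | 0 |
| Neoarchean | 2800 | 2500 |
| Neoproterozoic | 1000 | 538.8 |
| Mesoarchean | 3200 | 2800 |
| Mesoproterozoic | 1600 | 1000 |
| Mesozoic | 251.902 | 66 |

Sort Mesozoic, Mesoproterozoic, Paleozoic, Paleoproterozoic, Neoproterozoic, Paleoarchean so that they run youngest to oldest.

Sorting by start age (ascending Ma, since larger Ma = older): Mesozoic began 251.902, Paleozoic began 538.8, Neoproterozoic began 1000, Mesoproterozoic began 1600, Paleoproterozoic began 2500, Paleoarchean began 3600.

Mesozoic, then Paleozoic, then Neoproterozoic, then Mesoproterozoic, then Paleoproterozoic, then Paleoarchean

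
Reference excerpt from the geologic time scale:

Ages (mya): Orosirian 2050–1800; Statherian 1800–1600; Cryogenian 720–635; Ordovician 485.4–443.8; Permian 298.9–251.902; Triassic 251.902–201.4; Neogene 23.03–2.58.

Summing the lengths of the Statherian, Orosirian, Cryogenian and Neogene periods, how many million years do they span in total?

Duration is start − end for each: (1800 − 1600) + (2050 − 1800) + (720 − 635) + (23.03 − 2.58).
That is 200 + 250 + 85 + 20.45, which totals 555.45 million years.

555.45 million years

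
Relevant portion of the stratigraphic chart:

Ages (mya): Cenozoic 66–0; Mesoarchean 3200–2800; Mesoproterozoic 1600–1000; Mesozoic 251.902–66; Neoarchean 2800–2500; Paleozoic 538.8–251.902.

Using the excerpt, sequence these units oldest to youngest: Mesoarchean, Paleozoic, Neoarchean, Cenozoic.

Mesoarchean, then Neoarchean, then Paleozoic, then Cenozoic

The oldest of these is Mesoarchean (starts 3200 Ma) and the youngest is Cenozoic (ends 0 Ma).
In between, by decreasing start age: Neoarchean (2800), Paleozoic (538.8).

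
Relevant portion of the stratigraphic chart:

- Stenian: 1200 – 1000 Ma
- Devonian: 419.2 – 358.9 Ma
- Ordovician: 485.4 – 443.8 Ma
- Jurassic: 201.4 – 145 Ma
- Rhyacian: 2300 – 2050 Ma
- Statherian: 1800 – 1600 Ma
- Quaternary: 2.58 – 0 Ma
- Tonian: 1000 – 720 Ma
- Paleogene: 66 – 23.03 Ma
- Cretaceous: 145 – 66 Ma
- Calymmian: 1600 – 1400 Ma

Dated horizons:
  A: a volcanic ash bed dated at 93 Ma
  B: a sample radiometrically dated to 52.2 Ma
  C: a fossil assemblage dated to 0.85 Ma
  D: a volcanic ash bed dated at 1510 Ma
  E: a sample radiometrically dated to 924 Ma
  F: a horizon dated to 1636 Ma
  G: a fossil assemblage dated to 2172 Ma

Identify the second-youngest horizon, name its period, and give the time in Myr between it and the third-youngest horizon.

B, in the Paleogene; 40.8 million years to A

Sorted youngest-first by Ma: C (0.85), B (52.2), A (93), E (924), D (1510), F (1636), G (2172).
The second youngest is B at 52.2 Ma, which lies in 66–23.03 Ma: the Paleogene.
The third youngest is A at 93 Ma; separation = |52.2 − 93| = 40.8 Myr.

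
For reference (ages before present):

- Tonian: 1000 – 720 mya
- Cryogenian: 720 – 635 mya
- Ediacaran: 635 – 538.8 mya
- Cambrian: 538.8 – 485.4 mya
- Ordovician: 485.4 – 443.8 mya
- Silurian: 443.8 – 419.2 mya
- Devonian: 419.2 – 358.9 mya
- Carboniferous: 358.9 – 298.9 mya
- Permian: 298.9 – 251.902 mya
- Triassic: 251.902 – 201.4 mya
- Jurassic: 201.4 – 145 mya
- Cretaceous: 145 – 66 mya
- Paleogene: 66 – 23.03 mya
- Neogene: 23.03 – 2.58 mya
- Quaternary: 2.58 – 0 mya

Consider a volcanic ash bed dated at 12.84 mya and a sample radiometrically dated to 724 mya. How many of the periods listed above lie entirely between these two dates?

724 Ma sits inside the Tonian (1000–720) and 12.84 Ma inside the Neogene (23.03–2.58); neither of those is wholly between the two dates.
The listed periods lying completely between them are Cryogenian, Ediacaran, Cambrian, Ordovician, Silurian, Devonian, Carboniferous, Permian, Triassic, Jurassic, Cretaceous, Paleogene — 12 in all.

12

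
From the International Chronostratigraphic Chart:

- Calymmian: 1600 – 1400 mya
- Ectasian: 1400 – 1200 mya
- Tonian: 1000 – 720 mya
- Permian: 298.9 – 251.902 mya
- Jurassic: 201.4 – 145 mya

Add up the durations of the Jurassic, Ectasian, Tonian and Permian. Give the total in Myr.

Duration is start − end for each: (201.4 − 145) + (1400 − 1200) + (1000 − 720) + (298.9 − 251.902).
That is 56.4 + 200 + 280 + 46.998, which totals 583.398 million years.

583.398 million years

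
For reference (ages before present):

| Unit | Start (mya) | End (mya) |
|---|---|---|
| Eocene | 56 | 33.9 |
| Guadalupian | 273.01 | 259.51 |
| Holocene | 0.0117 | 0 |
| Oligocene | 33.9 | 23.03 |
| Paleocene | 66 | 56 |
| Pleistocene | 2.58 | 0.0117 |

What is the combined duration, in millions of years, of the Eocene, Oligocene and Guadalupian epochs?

Duration is start − end for each: (56 − 33.9) + (33.9 − 23.03) + (273.01 − 259.51).
That is 22.1 + 10.87 + 13.5, which totals 46.47 million years.

46.47 million years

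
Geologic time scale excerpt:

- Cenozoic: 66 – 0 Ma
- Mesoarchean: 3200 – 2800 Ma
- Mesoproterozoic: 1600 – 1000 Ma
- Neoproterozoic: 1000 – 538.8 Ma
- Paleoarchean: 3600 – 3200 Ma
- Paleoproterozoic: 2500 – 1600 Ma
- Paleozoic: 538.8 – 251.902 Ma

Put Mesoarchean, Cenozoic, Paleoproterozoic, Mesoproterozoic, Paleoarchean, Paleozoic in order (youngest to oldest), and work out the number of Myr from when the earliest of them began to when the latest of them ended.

Start ages (Ma): Paleoarchean 3600, Mesoarchean 3200, Paleoproterozoic 2500, Mesoproterozoic 1600, Paleozoic 538.8, Cenozoic 66.
Ordered youngest to oldest: Cenozoic, Paleozoic, Mesoproterozoic, Paleoproterozoic, Mesoarchean, Paleoarchean.
Span = 3600 − 0 = 3600 Myr.

Cenozoic, Paleozoic, Mesoproterozoic, Paleoproterozoic, Mesoarchean, Paleoarchean; total span 3600 Myr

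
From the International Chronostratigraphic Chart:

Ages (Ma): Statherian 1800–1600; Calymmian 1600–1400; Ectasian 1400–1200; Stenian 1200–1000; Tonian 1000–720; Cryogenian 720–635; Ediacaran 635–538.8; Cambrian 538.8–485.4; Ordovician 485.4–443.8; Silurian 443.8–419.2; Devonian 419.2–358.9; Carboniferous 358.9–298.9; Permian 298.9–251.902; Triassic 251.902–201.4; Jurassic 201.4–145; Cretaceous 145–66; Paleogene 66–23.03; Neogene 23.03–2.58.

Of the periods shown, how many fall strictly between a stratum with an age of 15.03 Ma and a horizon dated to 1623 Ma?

The older date is 1623 Ma and the younger is 15.03 Ma.
Periods with start < 1623 and end > 15.03 Ma: Calymmian (1600–1400), Ectasian (1400–1200), Stenian (1200–1000), Tonian (1000–720), Cryogenian (720–635), Ediacaran (635–538.8), Cambrian (538.8–485.4), Ordovician (485.4–443.8), Silurian (443.8–419.2), Devonian (419.2–358.9), Carboniferous (358.9–298.9), Permian (298.9–251.902), Triassic (251.902–201.4), Jurassic (201.4–145), Cretaceous (145–66), Paleogene (66–23.03).
That is 16 complete periods.

16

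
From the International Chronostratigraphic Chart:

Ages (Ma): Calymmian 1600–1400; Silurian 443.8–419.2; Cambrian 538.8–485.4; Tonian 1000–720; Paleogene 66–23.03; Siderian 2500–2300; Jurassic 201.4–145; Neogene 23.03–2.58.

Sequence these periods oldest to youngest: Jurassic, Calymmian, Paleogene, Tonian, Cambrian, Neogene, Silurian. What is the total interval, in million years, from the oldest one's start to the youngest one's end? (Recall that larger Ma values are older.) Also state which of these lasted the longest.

Calymmian → Tonian → Cambrian → Silurian → Jurassic → Paleogene → Neogene; total span 1597.42 Myr; longest is Tonian

Start ages (Ma): Calymmian 1600, Tonian 1000, Cambrian 538.8, Silurian 443.8, Jurassic 201.4, Paleogene 66, Neogene 23.03.
Ordered oldest to youngest: Calymmian, Tonian, Cambrian, Silurian, Jurassic, Paleogene, Neogene.
Span = 1600 − 2.58 = 1597.42 Myr.
Durations: Cambrian 53.4, Silurian 24.6, Tonian 280, Jurassic 56.4, Paleogene 42.97, Calymmian 200, Neogene 20.45 → longest is Tonian (280 Myr).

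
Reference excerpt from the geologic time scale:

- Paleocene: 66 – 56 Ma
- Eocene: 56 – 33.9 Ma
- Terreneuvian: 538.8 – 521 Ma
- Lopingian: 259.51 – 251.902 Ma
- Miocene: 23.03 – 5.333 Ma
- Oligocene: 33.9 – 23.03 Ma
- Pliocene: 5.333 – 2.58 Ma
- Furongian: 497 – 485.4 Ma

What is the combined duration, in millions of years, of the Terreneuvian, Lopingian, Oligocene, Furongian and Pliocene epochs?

Each duration: Terreneuvian = 17.8; Lopingian = 7.608; Oligocene = 10.87; Furongian = 11.6; Pliocene = 2.753.
Sum: 17.8 + 7.608 + 10.87 + 11.6 + 2.753 = 50.631 Myr.

50.631 million years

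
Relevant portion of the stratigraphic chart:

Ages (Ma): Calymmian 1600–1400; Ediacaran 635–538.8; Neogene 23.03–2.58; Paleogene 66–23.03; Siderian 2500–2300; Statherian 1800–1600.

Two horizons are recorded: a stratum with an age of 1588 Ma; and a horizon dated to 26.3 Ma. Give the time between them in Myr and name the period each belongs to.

1561.7 million years apart; the first in the Calymmian, the second in the Paleogene

Elapsed time: 1588 − 26.3 = 1561.7 Myr.
1588 Ma lies within 1600–1400 Ma: Calymmian.
26.3 Ma lies within 66–23.03 Ma: Paleogene.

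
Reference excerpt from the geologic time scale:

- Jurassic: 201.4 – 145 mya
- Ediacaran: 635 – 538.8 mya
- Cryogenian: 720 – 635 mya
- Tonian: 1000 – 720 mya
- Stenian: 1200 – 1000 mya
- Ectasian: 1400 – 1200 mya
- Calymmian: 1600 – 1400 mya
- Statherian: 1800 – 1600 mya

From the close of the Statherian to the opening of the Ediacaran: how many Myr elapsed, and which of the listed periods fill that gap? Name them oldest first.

965 million years; Calymmian, Ectasian, Stenian, Tonian, Cryogenian

End of Statherian = 1600 Ma; start of Ediacaran = 635 Ma.
Gap = 1600 − 635 = 965 Myr.
Periods wholly inside 1600–635 Ma: Calymmian (1600–1400), Ectasian (1400–1200), Stenian (1200–1000), Tonian (1000–720), Cryogenian (720–635).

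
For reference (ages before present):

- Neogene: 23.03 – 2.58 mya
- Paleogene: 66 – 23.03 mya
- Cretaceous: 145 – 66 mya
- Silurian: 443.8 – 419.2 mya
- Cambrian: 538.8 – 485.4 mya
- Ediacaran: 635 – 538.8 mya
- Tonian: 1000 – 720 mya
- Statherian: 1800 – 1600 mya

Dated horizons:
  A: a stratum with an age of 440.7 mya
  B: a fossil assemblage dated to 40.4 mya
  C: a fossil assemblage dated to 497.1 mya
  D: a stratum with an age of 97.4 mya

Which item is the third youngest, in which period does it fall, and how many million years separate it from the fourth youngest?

Sorted youngest-first by Ma: B (40.4), D (97.4), A (440.7), C (497.1).
The third youngest is A at 440.7 Ma, which lies in 443.8–419.2 Ma: the Silurian.
The fourth youngest is C at 497.1 Ma; separation = |440.7 − 497.1| = 56.4 Myr.

A, in the Silurian; 56.4 million years to C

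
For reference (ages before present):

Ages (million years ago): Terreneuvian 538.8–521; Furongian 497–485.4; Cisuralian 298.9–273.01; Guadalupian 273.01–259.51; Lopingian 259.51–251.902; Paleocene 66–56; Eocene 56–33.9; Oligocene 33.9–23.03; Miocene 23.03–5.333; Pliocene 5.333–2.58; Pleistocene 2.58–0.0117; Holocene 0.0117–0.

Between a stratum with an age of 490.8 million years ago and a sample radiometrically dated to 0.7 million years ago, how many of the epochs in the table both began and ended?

8

490.8 Ma sits inside the Furongian (497–485.4) and 0.7 Ma inside the Pleistocene (2.58–0.0117); neither of those is wholly between the two dates.
The listed epochs lying completely between them are Cisuralian, Guadalupian, Lopingian, Paleocene, Eocene, Oligocene, Miocene, Pliocene — 8 in all.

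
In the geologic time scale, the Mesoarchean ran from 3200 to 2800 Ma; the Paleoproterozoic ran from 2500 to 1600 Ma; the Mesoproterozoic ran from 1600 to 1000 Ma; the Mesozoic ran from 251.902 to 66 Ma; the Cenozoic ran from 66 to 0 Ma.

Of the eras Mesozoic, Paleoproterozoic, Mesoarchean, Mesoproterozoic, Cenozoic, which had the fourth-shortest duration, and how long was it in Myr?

Mesoproterozoic, 600 million years

Start − end for each: Mesozoic 251.902 − 66 = 185.902; Paleoproterozoic 2500 − 1600 = 900; Mesoarchean 3200 − 2800 = 400; Mesoproterozoic 1600 − 1000 = 600; Cenozoic 66 − 0 = 66.
Ranking these from shortest: Cenozoic < Mesozoic < Mesoarchean < Mesoproterozoic < Paleoproterozoic.
Position 4 in that ranking is Mesoproterozoic, which lasted 600 Myr.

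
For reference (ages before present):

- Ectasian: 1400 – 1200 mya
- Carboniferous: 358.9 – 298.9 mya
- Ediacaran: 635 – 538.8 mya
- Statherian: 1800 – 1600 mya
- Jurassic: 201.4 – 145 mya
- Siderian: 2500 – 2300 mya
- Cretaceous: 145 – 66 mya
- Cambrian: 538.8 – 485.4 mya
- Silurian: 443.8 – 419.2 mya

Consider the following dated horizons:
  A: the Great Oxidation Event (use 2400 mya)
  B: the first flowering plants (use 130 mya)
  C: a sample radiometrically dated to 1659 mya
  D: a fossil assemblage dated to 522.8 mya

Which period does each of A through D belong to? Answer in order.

A — Siderian; B — Cretaceous; C — Statherian; D — Cambrian

Match each age against the start–end ranges in the excerpt: A = 2400 Ma → Siderian (2500–2300); B = 130 Ma → Cretaceous (145–66); C = 1659 Ma → Statherian (1800–1600); D = 522.8 Ma → Cambrian (538.8–485.4).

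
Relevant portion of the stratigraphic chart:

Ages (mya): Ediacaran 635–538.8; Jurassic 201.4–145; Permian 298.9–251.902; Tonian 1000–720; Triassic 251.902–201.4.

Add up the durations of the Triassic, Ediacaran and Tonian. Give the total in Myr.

Each duration: Triassic = 50.502; Ediacaran = 96.2; Tonian = 280.
Sum: 50.502 + 96.2 + 280 = 426.702 Myr.

426.702 million years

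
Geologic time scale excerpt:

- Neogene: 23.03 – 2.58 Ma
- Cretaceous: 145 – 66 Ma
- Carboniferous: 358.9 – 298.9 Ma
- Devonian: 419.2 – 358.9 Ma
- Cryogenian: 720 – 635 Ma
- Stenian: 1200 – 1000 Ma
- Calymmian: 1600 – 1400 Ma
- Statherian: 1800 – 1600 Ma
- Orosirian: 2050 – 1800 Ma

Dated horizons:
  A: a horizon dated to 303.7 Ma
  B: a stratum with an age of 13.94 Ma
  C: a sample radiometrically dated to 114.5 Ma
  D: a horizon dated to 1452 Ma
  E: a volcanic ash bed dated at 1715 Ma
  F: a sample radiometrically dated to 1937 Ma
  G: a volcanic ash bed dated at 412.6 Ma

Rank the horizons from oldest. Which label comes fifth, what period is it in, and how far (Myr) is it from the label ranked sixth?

A, in the Carboniferous; 189.2 million years to C

Larger Ma means older, so oldest first: F 1937 > E 1715 > D 1452 > G 412.6 > A 303.7 > C 114.5 > B 13.94.
Counting 5 along gives A (303.7 Ma); the excerpt puts that inside the Carboniferous, 358.9–298.9 Ma.
Next in line is C (114.5 Ma), and 303.7 − 114.5 = 189.2 Myr.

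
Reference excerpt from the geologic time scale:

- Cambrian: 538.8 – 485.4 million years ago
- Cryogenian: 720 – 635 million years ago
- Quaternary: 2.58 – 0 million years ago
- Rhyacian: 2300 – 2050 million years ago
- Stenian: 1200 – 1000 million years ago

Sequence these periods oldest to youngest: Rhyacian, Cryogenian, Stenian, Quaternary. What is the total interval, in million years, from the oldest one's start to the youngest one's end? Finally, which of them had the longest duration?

From the excerpt: Rhyacian 2300–2050; Cryogenian 720–635; Stenian 1200–1000; Quaternary 2.58–0 (Ma).
Larger Ma is earlier, so the oldest is Rhyacian and the youngest is Quaternary; oldest to youngest: Rhyacian, Stenian, Cryogenian, Quaternary.
Oldest start 2300 minus youngest end 0 gives 2300 Myr overall.
Individual lengths (start − end): Rhyacian 250; Cryogenian 85; Stenian 200; Quaternary 2.58. The largest is Rhyacian at 250 Myr.

Rhyacian → Stenian → Cryogenian → Quaternary; total span 2300 Myr; longest is Rhyacian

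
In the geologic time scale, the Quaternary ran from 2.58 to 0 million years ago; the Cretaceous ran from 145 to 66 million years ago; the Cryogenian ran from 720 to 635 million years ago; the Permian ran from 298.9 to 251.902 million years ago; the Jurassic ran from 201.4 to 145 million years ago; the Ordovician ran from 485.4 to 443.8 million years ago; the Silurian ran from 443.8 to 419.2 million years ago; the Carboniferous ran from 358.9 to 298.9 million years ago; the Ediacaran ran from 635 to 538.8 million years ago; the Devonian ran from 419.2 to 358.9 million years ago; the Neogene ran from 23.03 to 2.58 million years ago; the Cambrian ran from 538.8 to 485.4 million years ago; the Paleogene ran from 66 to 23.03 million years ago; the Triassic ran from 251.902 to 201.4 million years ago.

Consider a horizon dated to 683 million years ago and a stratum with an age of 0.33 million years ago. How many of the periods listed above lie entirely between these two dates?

12

The older date is 683 Ma and the younger is 0.33 Ma.
Periods with start < 683 and end > 0.33 Ma: Ediacaran (635–538.8), Cambrian (538.8–485.4), Ordovician (485.4–443.8), Silurian (443.8–419.2), Devonian (419.2–358.9), Carboniferous (358.9–298.9), Permian (298.9–251.902), Triassic (251.902–201.4), Jurassic (201.4–145), Cretaceous (145–66), Paleogene (66–23.03), Neogene (23.03–2.58).
That is 12 complete periods.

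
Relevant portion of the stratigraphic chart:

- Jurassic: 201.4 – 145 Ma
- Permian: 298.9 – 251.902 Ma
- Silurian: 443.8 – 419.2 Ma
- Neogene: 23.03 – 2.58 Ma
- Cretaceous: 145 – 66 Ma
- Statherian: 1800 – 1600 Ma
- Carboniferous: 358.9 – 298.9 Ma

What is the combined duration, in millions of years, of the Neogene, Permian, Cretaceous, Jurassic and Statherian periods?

402.848 million years

Each duration: Neogene = 20.45; Permian = 46.998; Cretaceous = 79; Jurassic = 56.4; Statherian = 200.
Sum: 20.45 + 46.998 + 79 + 56.4 + 200 = 402.848 Myr.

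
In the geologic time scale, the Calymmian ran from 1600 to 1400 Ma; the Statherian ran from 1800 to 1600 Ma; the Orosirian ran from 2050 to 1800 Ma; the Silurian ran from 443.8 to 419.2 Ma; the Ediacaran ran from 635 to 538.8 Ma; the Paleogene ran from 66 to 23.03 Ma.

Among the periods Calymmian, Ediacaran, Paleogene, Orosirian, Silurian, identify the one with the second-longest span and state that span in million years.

Calymmian, 200 million years

Start − end for each: Calymmian 1600 − 1400 = 200; Ediacaran 635 − 538.8 = 96.2; Paleogene 66 − 23.03 = 42.97; Orosirian 2050 − 1800 = 250; Silurian 443.8 − 419.2 = 24.6.
Ranking these from longest: Orosirian > Calymmian > Ediacaran > Paleogene > Silurian.
Position 2 in that ranking is Calymmian, which lasted 200 Myr.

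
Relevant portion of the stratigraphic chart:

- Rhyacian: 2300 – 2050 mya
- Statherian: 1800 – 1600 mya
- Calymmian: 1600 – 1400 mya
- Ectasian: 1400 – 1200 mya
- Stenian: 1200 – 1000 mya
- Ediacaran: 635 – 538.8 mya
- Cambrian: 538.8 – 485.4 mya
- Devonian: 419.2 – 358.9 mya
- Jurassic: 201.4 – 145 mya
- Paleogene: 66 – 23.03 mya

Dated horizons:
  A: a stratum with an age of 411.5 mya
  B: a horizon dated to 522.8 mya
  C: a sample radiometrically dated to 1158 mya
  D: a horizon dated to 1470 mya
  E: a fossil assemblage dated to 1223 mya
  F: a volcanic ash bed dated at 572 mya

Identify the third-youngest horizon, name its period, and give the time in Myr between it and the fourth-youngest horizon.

Smaller Ma means younger, so youngest first: A 411.5 < B 522.8 < F 572 < C 1158 < E 1223 < D 1470.
Counting 3 along gives F (572 Ma); the excerpt puts that inside the Ediacaran, 635–538.8 Ma.
Next in line is C (1158 Ma), and 1158 − 572 = 586 Myr.

F, in the Ediacaran; 586 million years to C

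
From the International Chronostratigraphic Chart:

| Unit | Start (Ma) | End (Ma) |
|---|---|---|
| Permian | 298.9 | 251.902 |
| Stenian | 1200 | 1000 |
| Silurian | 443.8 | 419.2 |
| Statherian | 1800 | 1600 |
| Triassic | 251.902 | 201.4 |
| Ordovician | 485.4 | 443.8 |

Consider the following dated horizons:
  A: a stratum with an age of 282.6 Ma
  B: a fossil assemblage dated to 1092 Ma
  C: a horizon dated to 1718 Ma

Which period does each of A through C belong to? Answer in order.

Match each age against the start–end ranges in the excerpt: A = 282.6 Ma → Permian (298.9–251.902); B = 1092 Ma → Stenian (1200–1000); C = 1718 Ma → Statherian (1800–1600).

A — Permian; B — Stenian; C — Statherian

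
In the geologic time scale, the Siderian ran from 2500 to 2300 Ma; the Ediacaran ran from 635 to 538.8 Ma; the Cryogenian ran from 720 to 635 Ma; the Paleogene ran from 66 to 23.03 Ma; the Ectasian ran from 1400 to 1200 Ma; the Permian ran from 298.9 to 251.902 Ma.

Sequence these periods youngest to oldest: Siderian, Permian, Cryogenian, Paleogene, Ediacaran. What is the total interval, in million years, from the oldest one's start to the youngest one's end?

Paleogene, Permian, Ediacaran, Cryogenian, Siderian; total span 2476.97 Myr

From the excerpt: Siderian 2500–2300; Permian 298.9–251.902; Cryogenian 720–635; Paleogene 66–23.03; Ediacaran 635–538.8 (Ma).
Larger Ma is earlier, so the oldest is Siderian and the youngest is Paleogene; youngest to oldest: Paleogene, Permian, Ediacaran, Cryogenian, Siderian.
Oldest start 2500 minus youngest end 23.03 gives 2476.97 Myr overall.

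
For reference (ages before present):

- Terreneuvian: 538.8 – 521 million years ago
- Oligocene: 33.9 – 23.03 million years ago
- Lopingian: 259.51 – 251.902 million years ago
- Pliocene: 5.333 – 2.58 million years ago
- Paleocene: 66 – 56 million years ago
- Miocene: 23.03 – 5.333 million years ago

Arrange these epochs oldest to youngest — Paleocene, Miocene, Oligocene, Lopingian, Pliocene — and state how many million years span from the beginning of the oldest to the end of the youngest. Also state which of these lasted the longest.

Start ages (Ma): Lopingian 259.51, Paleocene 66, Oligocene 33.9, Miocene 23.03, Pliocene 5.333.
Ordered oldest to youngest: Lopingian, Paleocene, Oligocene, Miocene, Pliocene.
Span = 259.51 − 2.58 = 256.93 Myr.
Durations: Paleocene 10, Oligocene 10.87, Lopingian 7.608, Miocene 17.697, Pliocene 2.753 → longest is Miocene (17.697 Myr).

Lopingian → Paleocene → Oligocene → Miocene → Pliocene; total span 256.93 Myr; longest is Miocene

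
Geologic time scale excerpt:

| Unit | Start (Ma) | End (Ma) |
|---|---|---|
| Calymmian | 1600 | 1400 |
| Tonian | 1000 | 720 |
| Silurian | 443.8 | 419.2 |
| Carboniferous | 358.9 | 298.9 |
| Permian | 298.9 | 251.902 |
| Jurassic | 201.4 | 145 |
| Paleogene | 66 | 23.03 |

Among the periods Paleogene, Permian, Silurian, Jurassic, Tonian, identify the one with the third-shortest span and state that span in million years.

Permian, 46.998 million years

Start − end for each: Paleogene 66 − 23.03 = 42.97; Permian 298.9 − 251.902 = 46.998; Silurian 443.8 − 419.2 = 24.6; Jurassic 201.4 − 145 = 56.4; Tonian 1000 − 720 = 280.
Ranking these from shortest: Silurian < Paleogene < Permian < Jurassic < Tonian.
Position 3 in that ranking is Permian, which lasted 46.998 Myr.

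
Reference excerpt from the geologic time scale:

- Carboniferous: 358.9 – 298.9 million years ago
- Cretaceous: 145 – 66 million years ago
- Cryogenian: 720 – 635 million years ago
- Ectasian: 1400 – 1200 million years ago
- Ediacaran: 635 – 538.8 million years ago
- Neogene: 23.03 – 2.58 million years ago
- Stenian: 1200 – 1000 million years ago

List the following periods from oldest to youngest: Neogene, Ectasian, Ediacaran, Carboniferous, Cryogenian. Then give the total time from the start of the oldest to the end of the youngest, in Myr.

From the excerpt: Neogene 23.03–2.58; Ectasian 1400–1200; Ediacaran 635–538.8; Carboniferous 358.9–298.9; Cryogenian 720–635 (Ma).
Larger Ma is earlier, so the oldest is Ectasian and the youngest is Neogene; oldest to youngest: Ectasian, Cryogenian, Ediacaran, Carboniferous, Neogene.
Oldest start 1400 minus youngest end 2.58 gives 1397.42 Myr overall.

Ectasian, Cryogenian, Ediacaran, Carboniferous, Neogene; total span 1397.42 Myr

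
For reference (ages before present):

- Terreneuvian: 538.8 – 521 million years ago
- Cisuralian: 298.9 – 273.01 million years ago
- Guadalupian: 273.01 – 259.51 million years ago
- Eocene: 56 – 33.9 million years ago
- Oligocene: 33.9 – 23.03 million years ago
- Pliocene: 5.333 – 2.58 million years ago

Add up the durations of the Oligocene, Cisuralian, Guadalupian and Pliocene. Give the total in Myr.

Each duration: Oligocene = 10.87; Cisuralian = 25.89; Guadalupian = 13.5; Pliocene = 2.753.
Sum: 10.87 + 25.89 + 13.5 + 2.753 = 53.013 Myr.

53.013 million years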